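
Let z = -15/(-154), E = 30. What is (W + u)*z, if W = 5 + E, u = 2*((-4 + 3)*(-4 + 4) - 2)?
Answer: 465/154 ≈ 3.0195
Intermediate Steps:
z = 15/154 (z = -15*(-1/154) = 15/154 ≈ 0.097403)
u = -4 (u = 2*(-1*0 - 2) = 2*(0 - 2) = 2*(-2) = -4)
W = 35 (W = 5 + 30 = 35)
(W + u)*z = (35 - 4)*(15/154) = 31*(15/154) = 465/154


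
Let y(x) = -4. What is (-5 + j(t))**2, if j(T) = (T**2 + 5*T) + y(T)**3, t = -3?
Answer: 5625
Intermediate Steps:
j(T) = -64 + T**2 + 5*T (j(T) = (T**2 + 5*T) + (-4)**3 = (T**2 + 5*T) - 64 = -64 + T**2 + 5*T)
(-5 + j(t))**2 = (-5 + (-64 + (-3)**2 + 5*(-3)))**2 = (-5 + (-64 + 9 - 15))**2 = (-5 - 70)**2 = (-75)**2 = 5625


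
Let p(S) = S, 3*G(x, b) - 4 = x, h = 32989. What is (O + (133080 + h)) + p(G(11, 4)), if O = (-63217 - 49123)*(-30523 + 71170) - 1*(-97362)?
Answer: -4566020544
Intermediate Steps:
G(x, b) = 4/3 + x/3
O = -4566186618 (O = -112340*40647 + 97362 = -4566283980 + 97362 = -4566186618)
(O + (133080 + h)) + p(G(11, 4)) = (-4566186618 + (133080 + 32989)) + (4/3 + (1/3)*11) = (-4566186618 + 166069) + (4/3 + 11/3) = -4566020549 + 5 = -4566020544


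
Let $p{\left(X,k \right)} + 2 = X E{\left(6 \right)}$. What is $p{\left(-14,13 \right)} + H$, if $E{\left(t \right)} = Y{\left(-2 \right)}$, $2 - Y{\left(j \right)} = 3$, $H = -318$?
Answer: $-306$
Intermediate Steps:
$Y{\left(j \right)} = -1$ ($Y{\left(j \right)} = 2 - 3 = -1$)
$E{\left(t \right)} = -1$
$p{\left(X,k \right)} = -2 - X$ ($p{\left(X,k \right)} = -2 + X \left(-1\right) = -2 - X$)
$p{\left(-14,13 \right)} + H = \left(-2 - -14\right) - 318 = \left(-2 + 14\right) - 318 = 12 - 318 = -306$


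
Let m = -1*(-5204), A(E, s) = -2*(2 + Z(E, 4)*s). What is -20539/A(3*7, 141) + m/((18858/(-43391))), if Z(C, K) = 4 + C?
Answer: -796226794397/66512166 ≈ -11971.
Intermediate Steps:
A(E, s) = -4 - 2*s*(4 + E) (A(E, s) = -2*(2 + (4 + E)*s) = -2*(2 + s*(4 + E)) = -4 - 2*s*(4 + E))
m = 5204
-20539/A(3*7, 141) + m/((18858/(-43391))) = -20539/(-4 - 2*141*(4 + 3*7)) + 5204/((18858/(-43391))) = -20539/(-4 - 2*141*(4 + 21)) + 5204/((18858*(-1/43391))) = -20539/(-4 - 2*141*25) + 5204/(-18858/43391) = -20539/(-4 - 7050) + 5204*(-43391/18858) = -20539/(-7054) - 112903382/9429 = -20539*(-1/7054) - 112903382/9429 = 20539/7054 - 112903382/9429 = -796226794397/66512166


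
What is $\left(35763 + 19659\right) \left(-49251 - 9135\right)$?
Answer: $-3235868892$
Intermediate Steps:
$\left(35763 + 19659\right) \left(-49251 - 9135\right) = 55422 \left(-58386\right) = -3235868892$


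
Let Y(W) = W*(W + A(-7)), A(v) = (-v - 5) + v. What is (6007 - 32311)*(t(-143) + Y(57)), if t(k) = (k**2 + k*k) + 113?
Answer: -1156718400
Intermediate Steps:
A(v) = -5 (A(v) = (-5 - v) + v = -5)
t(k) = 113 + 2*k**2 (t(k) = (k**2 + k**2) + 113 = 2*k**2 + 113 = 113 + 2*k**2)
Y(W) = W*(-5 + W) (Y(W) = W*(W - 5) = W*(-5 + W))
(6007 - 32311)*(t(-143) + Y(57)) = (6007 - 32311)*((113 + 2*(-143)**2) + 57*(-5 + 57)) = -26304*((113 + 2*20449) + 57*52) = -26304*((113 + 40898) + 2964) = -26304*(41011 + 2964) = -26304*43975 = -1156718400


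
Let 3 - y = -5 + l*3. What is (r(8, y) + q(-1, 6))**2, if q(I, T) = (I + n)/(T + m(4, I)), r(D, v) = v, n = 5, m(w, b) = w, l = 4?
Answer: 324/25 ≈ 12.960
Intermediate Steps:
y = -4 (y = 3 - (-5 + 4*3) = 3 - (-5 + 12) = 3 - 1*7 = 3 - 7 = -4)
q(I, T) = (5 + I)/(4 + T) (q(I, T) = (I + 5)/(T + 4) = (5 + I)/(4 + T))
(r(8, y) + q(-1, 6))**2 = (-4 + (5 - 1)/(4 + 6))**2 = (-4 + 4/10)**2 = (-4 + (1/10)*4)**2 = (-4 + 2/5)**2 = (-18/5)**2 = 324/25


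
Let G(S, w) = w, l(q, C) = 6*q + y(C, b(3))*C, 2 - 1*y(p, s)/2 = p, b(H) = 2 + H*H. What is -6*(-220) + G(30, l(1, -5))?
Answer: 1256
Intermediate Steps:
b(H) = 2 + H²
y(p, s) = 4 - 2*p
l(q, C) = 6*q + C*(4 - 2*C) (l(q, C) = 6*q + (4 - 2*C)*C = 6*q + C*(4 - 2*C))
-6*(-220) + G(30, l(1, -5)) = -6*(-220) + (6*1 - 2*(-5)*(-2 - 5)) = 1320 + (6 - 2*(-5)*(-7)) = 1320 + (6 - 70) = 1320 - 64 = 1256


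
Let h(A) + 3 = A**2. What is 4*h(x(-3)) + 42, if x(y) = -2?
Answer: 46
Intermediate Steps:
h(A) = -3 + A**2
4*h(x(-3)) + 42 = 4*(-3 + (-2)**2) + 42 = 4*(-3 + 4) + 42 = 4*1 + 42 = 4 + 42 = 46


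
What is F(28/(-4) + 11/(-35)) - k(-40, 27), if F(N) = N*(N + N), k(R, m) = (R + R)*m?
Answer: 2777072/1225 ≈ 2267.0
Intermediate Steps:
k(R, m) = 2*R*m (k(R, m) = (2*R)*m = 2*R*m)
F(N) = 2*N**2 (F(N) = N*(2*N) = 2*N**2)
F(28/(-4) + 11/(-35)) - k(-40, 27) = 2*(28/(-4) + 11/(-35))**2 - 2*(-40)*27 = 2*(28*(-1/4) + 11*(-1/35))**2 - 1*(-2160) = 2*(-7 - 11/35)**2 + 2160 = 2*(-256/35)**2 + 2160 = 2*(65536/1225) + 2160 = 131072/1225 + 2160 = 2777072/1225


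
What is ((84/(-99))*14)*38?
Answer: -14896/33 ≈ -451.39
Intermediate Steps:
((84/(-99))*14)*38 = ((84*(-1/99))*14)*38 = -28/33*14*38 = -392/33*38 = -14896/33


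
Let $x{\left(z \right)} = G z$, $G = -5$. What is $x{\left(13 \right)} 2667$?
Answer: $-173355$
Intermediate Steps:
$x{\left(z \right)} = - 5 z$
$x{\left(13 \right)} 2667 = \left(-5\right) 13 \cdot 2667 = \left(-65\right) 2667 = -173355$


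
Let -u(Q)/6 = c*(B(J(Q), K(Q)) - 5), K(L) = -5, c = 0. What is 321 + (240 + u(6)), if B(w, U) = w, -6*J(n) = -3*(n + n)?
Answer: 561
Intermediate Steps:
J(n) = n (J(n) = -(-1)*(n + n)/2 = -(-1)*2*n/2 = -(-1)*n = n)
u(Q) = 0 (u(Q) = -0*(Q - 5) = -0*(-5 + Q) = -6*0 = 0)
321 + (240 + u(6)) = 321 + (240 + 0) = 321 + 240 = 561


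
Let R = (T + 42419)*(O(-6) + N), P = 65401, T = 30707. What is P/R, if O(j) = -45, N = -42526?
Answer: -65401/3113046946 ≈ -2.1009e-5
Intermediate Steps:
R = -3113046946 (R = (30707 + 42419)*(-45 - 42526) = 73126*(-42571) = -3113046946)
P/R = 65401/(-3113046946) = 65401*(-1/3113046946) = -65401/3113046946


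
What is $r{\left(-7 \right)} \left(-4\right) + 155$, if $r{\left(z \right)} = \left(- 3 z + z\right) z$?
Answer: $547$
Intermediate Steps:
$r{\left(z \right)} = - 2 z^{2}$ ($r{\left(z \right)} = - 2 z z = - 2 z^{2}$)
$r{\left(-7 \right)} \left(-4\right) + 155 = - 2 \left(-7\right)^{2} \left(-4\right) + 155 = \left(-2\right) 49 \left(-4\right) + 155 = \left(-98\right) \left(-4\right) + 155 = 392 + 155 = 547$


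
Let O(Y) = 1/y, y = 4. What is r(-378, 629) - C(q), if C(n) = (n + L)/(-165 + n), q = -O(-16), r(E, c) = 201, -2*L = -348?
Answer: 133556/661 ≈ 202.05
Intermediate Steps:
L = 174 (L = -½*(-348) = 174)
O(Y) = ¼ (O(Y) = 1/4 = ¼)
q = -¼ (q = -1*¼ = -¼ ≈ -0.25000)
C(n) = (174 + n)/(-165 + n) (C(n) = (n + 174)/(-165 + n) = (174 + n)/(-165 + n))
r(-378, 629) - C(q) = 201 - (174 - ¼)/(-165 - ¼) = 201 - 695/((-661/4)*4) = 201 - (-4)*695/(661*4) = 201 - 1*(-695/661) = 201 + 695/661 = 133556/661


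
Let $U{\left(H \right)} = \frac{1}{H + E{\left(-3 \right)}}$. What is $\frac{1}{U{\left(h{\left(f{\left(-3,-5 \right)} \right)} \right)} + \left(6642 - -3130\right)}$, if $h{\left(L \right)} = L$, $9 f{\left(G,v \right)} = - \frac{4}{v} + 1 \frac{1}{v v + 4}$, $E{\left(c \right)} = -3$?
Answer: $\frac{3794}{37073663} \approx 0.00010234$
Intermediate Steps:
$f{\left(G,v \right)} = - \frac{4}{9 v} + \frac{1}{9 \left(4 + v^{2}\right)}$ ($f{\left(G,v \right)} = \frac{- \frac{4}{v} + 1 \frac{1}{v v + 4}}{9} = \frac{- \frac{4}{v} + 1 \frac{1}{v^{2} + 4}}{9} = \frac{- \frac{4}{v} + 1 \frac{1}{4 + v^{2}}}{9} = \frac{- \frac{4}{v} + \frac{1}{4 + v^{2}}}{9} = \frac{\frac{1}{4 + v^{2}} - \frac{4}{v}}{9} = - \frac{4}{9 v} + \frac{1}{9 \left(4 + v^{2}\right)}$)
$U{\left(H \right)} = \frac{1}{-3 + H}$ ($U{\left(H \right)} = \frac{1}{H - 3} = \frac{1}{-3 + H}$)
$\frac{1}{U{\left(h{\left(f{\left(-3,-5 \right)} \right)} \right)} + \left(6642 - -3130\right)} = \frac{1}{\frac{1}{-3 + \frac{-16 - 5 - 4 \left(-5\right)^{2}}{9 \left(-5\right) \left(4 + \left(-5\right)^{2}\right)}} + \left(6642 - -3130\right)} = \frac{1}{\frac{1}{-3 + \frac{1}{9} \left(- \frac{1}{5}\right) \frac{1}{4 + 25} \left(-16 - 5 - 100\right)} + \left(6642 + 3130\right)} = \frac{1}{\frac{1}{-3 + \frac{1}{9} \left(- \frac{1}{5}\right) \frac{1}{29} \left(-16 - 5 - 100\right)} + 9772} = \frac{1}{\frac{1}{-3 + \frac{1}{9} \left(- \frac{1}{5}\right) \frac{1}{29} \left(-121\right)} + 9772} = \frac{1}{\frac{1}{-3 + \frac{121}{1305}} + 9772} = \frac{1}{\frac{1}{- \frac{3794}{1305}} + 9772} = \frac{1}{- \frac{1305}{3794} + 9772} = \frac{1}{\frac{37073663}{3794}} = \frac{3794}{37073663}$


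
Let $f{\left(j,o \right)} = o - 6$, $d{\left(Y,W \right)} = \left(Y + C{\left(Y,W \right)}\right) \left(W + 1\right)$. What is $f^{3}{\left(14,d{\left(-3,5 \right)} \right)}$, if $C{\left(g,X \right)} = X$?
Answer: $216$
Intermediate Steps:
$d{\left(Y,W \right)} = \left(1 + W\right) \left(W + Y\right)$ ($d{\left(Y,W \right)} = \left(Y + W\right) \left(W + 1\right) = \left(W + Y\right) \left(1 + W\right) = \left(1 + W\right) \left(W + Y\right)$)
$f{\left(j,o \right)} = -6 + o$
$f^{3}{\left(14,d{\left(-3,5 \right)} \right)} = \left(-6 + \left(5 - 3 + 5^{2} + 5 \left(-3\right)\right)\right)^{3} = \left(-6 + \left(5 - 3 + 25 - 15\right)\right)^{3} = \left(-6 + 12\right)^{3} = 6^{3} = 216$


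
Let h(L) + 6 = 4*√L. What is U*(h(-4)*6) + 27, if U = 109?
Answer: -3897 + 5232*I ≈ -3897.0 + 5232.0*I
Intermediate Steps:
h(L) = -6 + 4*√L
U*(h(-4)*6) + 27 = 109*((-6 + 4*√(-4))*6) + 27 = 109*((-6 + 4*(2*I))*6) + 27 = 109*((-6 + 8*I)*6) + 27 = 109*(-36 + 48*I) + 27 = (-3924 + 5232*I) + 27 = -3897 + 5232*I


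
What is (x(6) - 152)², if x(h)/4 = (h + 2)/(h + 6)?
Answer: 200704/9 ≈ 22300.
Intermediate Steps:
x(h) = 4*(2 + h)/(6 + h) (x(h) = 4*((h + 2)/(h + 6)) = 4*((2 + h)/(6 + h)) = 4*(2 + h)/(6 + h))
(x(6) - 152)² = (4*(2 + 6)/(6 + 6) - 152)² = (4*8/12 - 152)² = (4*(1/12)*8 - 152)² = (8/3 - 152)² = (-448/3)² = 200704/9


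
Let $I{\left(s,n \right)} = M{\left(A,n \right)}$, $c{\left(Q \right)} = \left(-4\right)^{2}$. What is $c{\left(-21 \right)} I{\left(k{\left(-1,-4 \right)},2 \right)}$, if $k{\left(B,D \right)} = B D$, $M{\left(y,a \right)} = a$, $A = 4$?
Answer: $32$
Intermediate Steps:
$c{\left(Q \right)} = 16$
$I{\left(s,n \right)} = n$
$c{\left(-21 \right)} I{\left(k{\left(-1,-4 \right)},2 \right)} = 16 \cdot 2 = 32$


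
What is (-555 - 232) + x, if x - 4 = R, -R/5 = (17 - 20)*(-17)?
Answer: -1038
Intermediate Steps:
R = -255 (R = -5*(17 - 20)*(-17) = -(-15)*(-17) = -5*51 = -255)
x = -251 (x = 4 - 255 = -251)
(-555 - 232) + x = (-555 - 232) - 251 = -787 - 251 = -1038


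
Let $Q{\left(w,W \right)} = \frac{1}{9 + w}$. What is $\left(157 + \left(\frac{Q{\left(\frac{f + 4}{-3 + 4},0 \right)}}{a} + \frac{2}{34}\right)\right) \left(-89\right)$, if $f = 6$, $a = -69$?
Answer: $- \frac{311531417}{22287} \approx -13978.0$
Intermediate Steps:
$\left(157 + \left(\frac{Q{\left(\frac{f + 4}{-3 + 4},0 \right)}}{a} + \frac{2}{34}\right)\right) \left(-89\right) = \left(157 + \left(\frac{1}{\left(9 + \frac{6 + 4}{-3 + 4}\right) \left(-69\right)} + \frac{2}{34}\right)\right) \left(-89\right) = \left(157 + \left(\frac{1}{9 + \frac{10}{1}} \left(- \frac{1}{69}\right) + 2 \cdot \frac{1}{34}\right)\right) \left(-89\right) = \left(157 + \left(\frac{1}{9 + 10 \cdot 1} \left(- \frac{1}{69}\right) + \frac{1}{17}\right)\right) \left(-89\right) = \left(157 + \left(\frac{1}{9 + 10} \left(- \frac{1}{69}\right) + \frac{1}{17}\right)\right) \left(-89\right) = \left(157 + \left(\frac{1}{19} \left(- \frac{1}{69}\right) + \frac{1}{17}\right)\right) \left(-89\right) = \left(157 + \left(- \frac{1}{1311} + \frac{1}{17}\right)\right) \left(-89\right) = \left(157 + \frac{1294}{22287}\right) \left(-89\right) = \frac{3500353}{22287} \left(-89\right) = - \frac{311531417}{22287}$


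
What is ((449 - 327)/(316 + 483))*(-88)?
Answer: -10736/799 ≈ -13.437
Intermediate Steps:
((449 - 327)/(316 + 483))*(-88) = (122/799)*(-88) = -10736/799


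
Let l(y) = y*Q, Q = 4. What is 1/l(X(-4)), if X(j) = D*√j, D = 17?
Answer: -I/136 ≈ -0.0073529*I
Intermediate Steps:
X(j) = 17*√j
l(y) = 4*y (l(y) = y*4 = 4*y)
1/l(X(-4)) = 1/(4*(17*√(-4))) = 1/(4*(17*(2*I))) = 1/(4*(34*I)) = 1/(136*I) = -I/136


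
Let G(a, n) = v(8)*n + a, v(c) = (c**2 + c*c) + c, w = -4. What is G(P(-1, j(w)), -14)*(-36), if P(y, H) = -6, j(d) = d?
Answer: 68760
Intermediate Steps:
v(c) = c + 2*c**2 (v(c) = (c**2 + c**2) + c = 2*c**2 + c = c + 2*c**2)
G(a, n) = a + 136*n (G(a, n) = (8*(1 + 2*8))*n + a = (8*(1 + 16))*n + a = (8*17)*n + a = 136*n + a = a + 136*n)
G(P(-1, j(w)), -14)*(-36) = (-6 + 136*(-14))*(-36) = (-6 - 1904)*(-36) = -1910*(-36) = 68760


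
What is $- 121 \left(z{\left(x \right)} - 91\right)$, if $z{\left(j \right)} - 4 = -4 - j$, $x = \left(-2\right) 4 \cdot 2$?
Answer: $9075$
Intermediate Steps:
$x = -16$ ($x = \left(-8\right) 2 = -16$)
$z{\left(j \right)} = - j$ ($z{\left(j \right)} = 4 - \left(4 + j\right) = - j$)
$- 121 \left(z{\left(x \right)} - 91\right) = - 121 \left(\left(-1\right) \left(-16\right) - 91\right) = - 121 \left(16 - 91\right) = \left(-121\right) \left(-75\right) = 9075$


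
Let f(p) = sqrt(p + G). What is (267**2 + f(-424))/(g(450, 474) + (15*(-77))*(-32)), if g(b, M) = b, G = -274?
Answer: 23763/12470 + I*sqrt(698)/37410 ≈ 1.9056 + 0.00070622*I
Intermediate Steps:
f(p) = sqrt(-274 + p) (f(p) = sqrt(p - 274) = sqrt(-274 + p))
(267**2 + f(-424))/(g(450, 474) + (15*(-77))*(-32)) = (267**2 + sqrt(-274 - 424))/(450 + (15*(-77))*(-32)) = (71289 + sqrt(-698))/(450 - 1155*(-32)) = (71289 + I*sqrt(698))/(450 + 36960) = (71289 + I*sqrt(698))/37410 = (71289 + I*sqrt(698))*(1/37410) = 23763/12470 + I*sqrt(698)/37410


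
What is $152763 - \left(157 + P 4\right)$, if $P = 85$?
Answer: $152266$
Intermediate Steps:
$152763 - \left(157 + P 4\right) = 152763 - \left(157 + 85 \cdot 4\right) = 152763 - \left(157 + 340\right) = 152763 - 497 = 152266$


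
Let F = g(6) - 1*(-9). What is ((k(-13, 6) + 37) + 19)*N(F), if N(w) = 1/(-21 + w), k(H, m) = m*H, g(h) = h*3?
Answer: -11/3 ≈ -3.6667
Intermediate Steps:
g(h) = 3*h
k(H, m) = H*m
F = 27 (F = 3*6 - 1*(-9) = 18 + 9 = 27)
((k(-13, 6) + 37) + 19)*N(F) = ((-13*6 + 37) + 19)/(-21 + 27) = ((-78 + 37) + 19)/6 = (-41 + 19)*(1/6) = -22*1/6 = -11/3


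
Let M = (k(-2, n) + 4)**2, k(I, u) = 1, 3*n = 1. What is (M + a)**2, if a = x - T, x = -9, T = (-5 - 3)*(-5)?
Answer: 576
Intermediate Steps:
n = 1/3 (n = (1/3)*1 = 1/3 ≈ 0.33333)
T = 40 (T = -8*(-5) = 40)
a = -49 (a = -9 - 1*40 = -9 - 40 = -49)
M = 25 (M = (1 + 4)**2 = 5**2 = 25)
(M + a)**2 = (25 - 49)**2 = (-24)**2 = 576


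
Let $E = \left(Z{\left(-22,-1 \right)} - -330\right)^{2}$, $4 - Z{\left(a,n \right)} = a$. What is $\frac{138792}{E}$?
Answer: $\frac{17349}{15842} \approx 1.0951$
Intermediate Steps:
$Z{\left(a,n \right)} = 4 - a$
$E = 126736$ ($E = \left(\left(4 - -22\right) - -330\right)^{2} = \left(\left(4 + 22\right) + 330\right)^{2} = \left(26 + 330\right)^{2} = 356^{2} = 126736$)
$\frac{138792}{E} = \frac{138792}{126736} = 138792 \cdot \frac{1}{126736} = \frac{17349}{15842}$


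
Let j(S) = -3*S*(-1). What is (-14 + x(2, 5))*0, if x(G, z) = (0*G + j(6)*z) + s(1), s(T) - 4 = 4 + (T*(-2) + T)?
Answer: 0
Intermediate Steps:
j(S) = 3*S
s(T) = 8 - T (s(T) = 4 + (4 + (T*(-2) + T)) = 4 + (4 + (-2*T + T)) = 4 + (4 - T) = 8 - T)
x(G, z) = 7 + 18*z (x(G, z) = (0*G + (3*6)*z) + (8 - 1*1) = (0 + 18*z) + (8 - 1) = 18*z + 7 = 7 + 18*z)
(-14 + x(2, 5))*0 = (-14 + (7 + 18*5))*0 = (-14 + (7 + 90))*0 = (-14 + 97)*0 = 83*0 = 0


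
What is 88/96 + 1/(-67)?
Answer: 725/804 ≈ 0.90174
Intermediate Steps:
88/96 + 1/(-67) = (1/96)*88 - 1/67 = 11/12 - 1/67 = 725/804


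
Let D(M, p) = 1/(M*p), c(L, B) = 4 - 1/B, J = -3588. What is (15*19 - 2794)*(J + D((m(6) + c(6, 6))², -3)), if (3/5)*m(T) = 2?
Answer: 16645268016/1849 ≈ 9.0023e+6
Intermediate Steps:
m(T) = 10/3 (m(T) = (5/3)*2 = 10/3)
D(M, p) = 1/(M*p)
(15*19 - 2794)*(J + D((m(6) + c(6, 6))², -3)) = (15*19 - 2794)*(-3588 + 1/((10/3 + (4 - 1/6))²*(-3))) = (285 - 2794)*(-3588 - ⅓/(10/3 + (4 - 1*⅙))²) = -2509*(-3588 - ⅓/(10/3 + (4 - ⅙))²) = -2509*(-3588 - ⅓/(10/3 + 23/6)²) = -2509*(-3588 - ⅓/(43/6)²) = -2509*(-3588 - ⅓/(1849/36)) = -2509*(-3588 + (36/1849)*(-⅓)) = -2509*(-3588 - 12/1849) = -2509*(-6634224/1849) = 16645268016/1849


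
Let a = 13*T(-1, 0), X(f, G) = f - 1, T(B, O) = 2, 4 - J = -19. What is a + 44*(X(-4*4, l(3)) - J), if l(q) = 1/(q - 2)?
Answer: -1734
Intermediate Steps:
J = 23 (J = 4 - 1*(-19) = 4 + 19 = 23)
l(q) = 1/(-2 + q)
X(f, G) = -1 + f
a = 26 (a = 13*2 = 26)
a + 44*(X(-4*4, l(3)) - J) = 26 + 44*((-1 - 4*4) - 1*23) = 26 + 44*((-1 - 16) - 23) = 26 + 44*(-17 - 23) = 26 + 44*(-40) = 26 - 1760 = -1734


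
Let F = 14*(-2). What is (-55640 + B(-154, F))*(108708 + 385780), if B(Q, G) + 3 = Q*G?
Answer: -25382563528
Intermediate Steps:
F = -28
B(Q, G) = -3 + G*Q (B(Q, G) = -3 + Q*G = -3 + G*Q)
(-55640 + B(-154, F))*(108708 + 385780) = (-55640 + (-3 - 28*(-154)))*(108708 + 385780) = (-55640 + (-3 + 4312))*494488 = (-55640 + 4309)*494488 = -51331*494488 = -25382563528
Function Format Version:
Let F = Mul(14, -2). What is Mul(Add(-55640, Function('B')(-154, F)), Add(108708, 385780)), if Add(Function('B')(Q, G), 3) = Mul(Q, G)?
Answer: -25382563528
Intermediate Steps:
F = -28
Function('B')(Q, G) = Add(-3, Mul(G, Q)) (Function('B')(Q, G) = Add(-3, Mul(Q, G)) = Add(-3, Mul(G, Q)))
Mul(Add(-55640, Function('B')(-154, F)), Add(108708, 385780)) = Mul(Add(-55640, Add(-3, Mul(-28, -154))), Add(108708, 385780)) = Mul(Add(-55640, Add(-3, 4312)), 494488) = Mul(Add(-55640, 4309), 494488) = Mul(-51331, 494488) = -25382563528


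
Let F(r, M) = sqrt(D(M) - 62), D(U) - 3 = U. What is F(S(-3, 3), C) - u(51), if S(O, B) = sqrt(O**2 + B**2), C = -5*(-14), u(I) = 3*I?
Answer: -153 + sqrt(11) ≈ -149.68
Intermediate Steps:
D(U) = 3 + U
C = 70
S(O, B) = sqrt(B**2 + O**2)
F(r, M) = sqrt(-59 + M) (F(r, M) = sqrt((3 + M) - 62) = sqrt(-59 + M))
F(S(-3, 3), C) - u(51) = sqrt(-59 + 70) - 3*51 = sqrt(11) - 1*153 = sqrt(11) - 153 = -153 + sqrt(11)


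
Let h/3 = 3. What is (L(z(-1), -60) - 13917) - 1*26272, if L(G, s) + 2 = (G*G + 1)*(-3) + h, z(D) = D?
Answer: -40188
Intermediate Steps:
h = 9 (h = 3*3 = 9)
L(G, s) = 4 - 3*G² (L(G, s) = -2 + ((G*G + 1)*(-3) + 9) = -2 + ((G² + 1)*(-3) + 9) = -2 + ((1 + G²)*(-3) + 9) = -2 + ((-3 - 3*G²) + 9) = -2 + (6 - 3*G²) = 4 - 3*G²)
(L(z(-1), -60) - 13917) - 1*26272 = ((4 - 3*(-1)²) - 13917) - 1*26272 = ((4 - 3*1) - 13917) - 26272 = ((4 - 3) - 13917) - 26272 = (1 - 13917) - 26272 = -13916 - 26272 = -40188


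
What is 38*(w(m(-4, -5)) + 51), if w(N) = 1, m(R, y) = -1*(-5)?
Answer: 1976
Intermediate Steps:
m(R, y) = 5
38*(w(m(-4, -5)) + 51) = 38*(1 + 51) = 38*52 = 1976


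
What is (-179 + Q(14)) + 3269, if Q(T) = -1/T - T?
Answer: 43063/14 ≈ 3075.9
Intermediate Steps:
Q(T) = -T - 1/T
(-179 + Q(14)) + 3269 = (-179 + (-1*14 - 1/14)) + 3269 = (-179 + (-14 - 1*1/14)) + 3269 = (-179 + (-14 - 1/14)) + 3269 = (-179 - 197/14) + 3269 = -2703/14 + 3269 = 43063/14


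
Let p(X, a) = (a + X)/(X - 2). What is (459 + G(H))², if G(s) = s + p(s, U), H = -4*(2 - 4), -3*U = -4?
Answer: 17783089/81 ≈ 2.1954e+5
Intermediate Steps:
U = 4/3 (U = -⅓*(-4) = 4/3 ≈ 1.3333)
H = 8 (H = -4*(-2) = 8)
p(X, a) = (X + a)/(-2 + X)
G(s) = s + (4/3 + s)/(-2 + s) (G(s) = s + (s + 4/3)/(-2 + s) = s + (4/3 + s)/(-2 + s))
(459 + G(H))² = (459 + (4/3 + 8² - 1*8)/(-2 + 8))² = (459 + (4/3 + 64 - 8)/6)² = (459 + (⅙)*(172/3))² = (459 + 86/9)² = (4217/9)² = 17783089/81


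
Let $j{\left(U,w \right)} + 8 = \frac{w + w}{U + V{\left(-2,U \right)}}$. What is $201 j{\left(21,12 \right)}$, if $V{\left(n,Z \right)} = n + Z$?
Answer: $- \frac{7437}{5} \approx -1487.4$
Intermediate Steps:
$V{\left(n,Z \right)} = Z + n$
$j{\left(U,w \right)} = -8 + \frac{2 w}{-2 + 2 U}$ ($j{\left(U,w \right)} = -8 + \frac{w + w}{U + \left(U - 2\right)} = -8 + \frac{2 w}{U + \left(-2 + U\right)} = -8 + \frac{2 w}{-2 + 2 U}$)
$201 j{\left(21,12 \right)} = 201 \frac{8 + 12 - 168}{-1 + 21} = 201 \frac{8 + 12 - 168}{20} = 201 \cdot \frac{1}{20} \left(-148\right) = 201 \left(- \frac{37}{5}\right) = - \frac{7437}{5}$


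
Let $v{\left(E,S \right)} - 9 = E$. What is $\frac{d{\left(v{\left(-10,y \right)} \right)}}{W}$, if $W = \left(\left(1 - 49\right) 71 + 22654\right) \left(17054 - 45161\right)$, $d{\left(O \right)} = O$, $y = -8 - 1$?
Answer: $\frac{1}{540947322} \approx 1.8486 \cdot 10^{-9}$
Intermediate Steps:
$y = -9$ ($y = -8 - 1 = -9$)
$v{\left(E,S \right)} = 9 + E$
$W = -540947322$ ($W = \left(\left(-48\right) 71 + 22654\right) \left(-28107\right) = \left(-3408 + 22654\right) \left(-28107\right) = 19246 \left(-28107\right) = -540947322$)
$\frac{d{\left(v{\left(-10,y \right)} \right)}}{W} = \frac{9 - 10}{-540947322} = \left(-1\right) \left(- \frac{1}{540947322}\right) = \frac{1}{540947322}$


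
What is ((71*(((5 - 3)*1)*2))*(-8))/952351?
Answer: -2272/952351 ≈ -0.0023857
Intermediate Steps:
((71*(((5 - 3)*1)*2))*(-8))/952351 = ((71*((2*1)*2))*(-8))*(1/952351) = ((71*(2*2))*(-8))*(1/952351) = ((71*4)*(-8))*(1/952351) = (284*(-8))*(1/952351) = -2272*1/952351 = -2272/952351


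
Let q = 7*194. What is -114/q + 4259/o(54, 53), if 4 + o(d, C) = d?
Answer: 2889011/33950 ≈ 85.096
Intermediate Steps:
o(d, C) = -4 + d
q = 1358
-114/q + 4259/o(54, 53) = -114/1358 + 4259/(-4 + 54) = -114*1/1358 + 4259/50 = -57/679 + 4259*(1/50) = -57/679 + 4259/50 = 2889011/33950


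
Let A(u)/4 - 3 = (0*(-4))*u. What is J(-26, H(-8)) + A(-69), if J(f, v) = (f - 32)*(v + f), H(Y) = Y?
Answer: 1984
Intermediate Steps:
J(f, v) = (-32 + f)*(f + v)
A(u) = 12 (A(u) = 12 + 4*((0*(-4))*u) = 12 + 4*(0*u) = 12 + 4*0 = 12 + 0 = 12)
J(-26, H(-8)) + A(-69) = ((-26)**2 - 32*(-26) - 32*(-8) - 26*(-8)) + 12 = (676 + 832 + 256 + 208) + 12 = 1972 + 12 = 1984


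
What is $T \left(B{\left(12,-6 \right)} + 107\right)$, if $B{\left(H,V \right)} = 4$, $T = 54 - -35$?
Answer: $9879$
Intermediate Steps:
$T = 89$ ($T = 54 + 35 = 89$)
$T \left(B{\left(12,-6 \right)} + 107\right) = 89 \left(4 + 107\right) = 89 \cdot 111 = 9879$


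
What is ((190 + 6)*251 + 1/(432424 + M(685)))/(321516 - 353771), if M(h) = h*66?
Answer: -4699536453/3081216934 ≈ -1.5252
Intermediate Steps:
M(h) = 66*h
((190 + 6)*251 + 1/(432424 + M(685)))/(321516 - 353771) = ((190 + 6)*251 + 1/(432424 + 66*685))/(321516 - 353771) = (196*251 + 1/(432424 + 45210))/(-32255) = (49196 + 1/477634)*(-1/32255) = (23497682265/477634)*(-1/32255) = -4699536453/3081216934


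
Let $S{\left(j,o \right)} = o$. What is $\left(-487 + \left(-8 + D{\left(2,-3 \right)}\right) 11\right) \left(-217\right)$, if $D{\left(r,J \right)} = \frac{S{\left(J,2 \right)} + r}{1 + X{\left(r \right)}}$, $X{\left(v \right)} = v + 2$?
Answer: $\frac{614327}{5} \approx 1.2287 \cdot 10^{5}$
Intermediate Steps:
$X{\left(v \right)} = 2 + v$
$D{\left(r,J \right)} = \frac{2 + r}{3 + r}$ ($D{\left(r,J \right)} = \frac{2 + r}{1 + \left(2 + r\right)} = \frac{2 + r}{3 + r}$)
$\left(-487 + \left(-8 + D{\left(2,-3 \right)}\right) 11\right) \left(-217\right) = \left(-487 + \left(-8 + \frac{2 + 2}{3 + 2}\right) 11\right) \left(-217\right) = \left(-487 + \left(-8 + \frac{1}{5} \cdot 4\right) 11\right) \left(-217\right) = \left(-487 + \left(-8 + \frac{4}{5}\right) 11\right) \left(-217\right) = \left(-487 - \frac{396}{5}\right) \left(-217\right) = \left(- \frac{2831}{5}\right) \left(-217\right) = \frac{614327}{5}$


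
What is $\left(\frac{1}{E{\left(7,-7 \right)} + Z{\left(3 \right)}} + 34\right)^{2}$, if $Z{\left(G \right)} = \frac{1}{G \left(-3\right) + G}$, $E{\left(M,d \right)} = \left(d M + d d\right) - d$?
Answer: $\frac{1960000}{1681} \approx 1166.0$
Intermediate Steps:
$E{\left(M,d \right)} = d^{2} - d + M d$ ($E{\left(M,d \right)} = \left(M d + d^{2}\right) - d = \left(d^{2} + M d\right) - d = d^{2} - d + M d$)
$Z{\left(G \right)} = - \frac{1}{2 G}$ ($Z{\left(G \right)} = \frac{1}{- 3 G + G} = \frac{1}{\left(-2\right) G} = - \frac{1}{2 G}$)
$\left(\frac{1}{E{\left(7,-7 \right)} + Z{\left(3 \right)}} + 34\right)^{2} = \left(\frac{1}{- 7 \left(-1 + 7 - 7\right) - \frac{1}{2 \cdot 3}} + 34\right)^{2} = \left(\frac{1}{\left(-7\right) \left(-1\right) - \frac{1}{6}} + 34\right)^{2} = \left(\frac{1}{7 - \frac{1}{6}} + 34\right)^{2} = \left(\frac{1}{\frac{41}{6}} + 34\right)^{2} = \left(\frac{6}{41} + 34\right)^{2} = \left(\frac{1400}{41}\right)^{2} = \frac{1960000}{1681}$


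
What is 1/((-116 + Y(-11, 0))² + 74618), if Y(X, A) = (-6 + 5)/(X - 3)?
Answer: 196/17259257 ≈ 1.1356e-5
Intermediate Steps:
Y(X, A) = -1/(-3 + X)
1/((-116 + Y(-11, 0))² + 74618) = 1/((-116 - 1/(-3 - 11))² + 74618) = 1/((-116 - 1/(-14))² + 74618) = 1/((-116 - 1*(-1/14))² + 74618) = 1/((-116 + 1/14)² + 74618) = 1/((-1623/14)² + 74618) = 1/(2634129/196 + 74618) = 1/(17259257/196) = 196/17259257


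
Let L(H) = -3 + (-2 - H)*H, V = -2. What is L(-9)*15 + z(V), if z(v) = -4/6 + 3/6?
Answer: -5941/6 ≈ -990.17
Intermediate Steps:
z(v) = -1/6 (z(v) = -4*1/6 + 3*(1/6) = -2/3 + 1/2 = -1/6)
L(H) = -3 + H*(-2 - H)
L(-9)*15 + z(V) = (-3 - 1*(-9)**2 - 2*(-9))*15 - 1/6 = (-3 - 1*81 + 18)*15 - 1/6 = (-3 - 81 + 18)*15 - 1/6 = -66*15 - 1/6 = -990 - 1/6 = -5941/6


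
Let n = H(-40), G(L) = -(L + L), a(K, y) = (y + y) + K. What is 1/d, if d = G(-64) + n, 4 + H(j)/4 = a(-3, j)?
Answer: -1/220 ≈ -0.0045455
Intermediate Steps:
a(K, y) = K + 2*y (a(K, y) = 2*y + K = K + 2*y)
H(j) = -28 + 8*j (H(j) = -16 + 4*(-3 + 2*j) = -16 + (-12 + 8*j) = -28 + 8*j)
G(L) = -2*L
n = -348 (n = -28 + 8*(-40) = -28 - 320 = -348)
d = -220 (d = -2*(-64) - 348 = 128 - 348 = -220)
1/d = 1/(-220) = -1/220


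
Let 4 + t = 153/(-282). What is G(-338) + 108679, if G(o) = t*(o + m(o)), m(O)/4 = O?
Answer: 5468728/47 ≈ 1.1636e+5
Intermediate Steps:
t = -427/94 (t = -4 + 153/(-282) = -4 + 153*(-1/282) = -4 - 51/94 = -427/94 ≈ -4.5426)
m(O) = 4*O
G(o) = -2135*o/94 (G(o) = -427*(o + 4*o)/94 = -2135*o/94)
G(-338) + 108679 = -2135/94*(-338) + 108679 = 360815/47 + 108679 = 5468728/47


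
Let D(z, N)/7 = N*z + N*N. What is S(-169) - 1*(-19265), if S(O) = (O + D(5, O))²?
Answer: 37575127914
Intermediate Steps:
D(z, N) = 7*N² + 7*N*z (D(z, N) = 7*(N*z + N*N) = 7*(N*z + N²) = 7*(N² + N*z) = 7*N² + 7*N*z)
S(O) = (O + 7*O*(5 + O))² (S(O) = (O + 7*O*(O + 5))² = (O + 7*O*(5 + O))²)
S(-169) - 1*(-19265) = (-169)²*(36 + 7*(-169))² - 1*(-19265) = 28561*(36 - 1183)² + 19265 = 28561*(-1147)² + 19265 = 28561*1315609 + 19265 = 37575108649 + 19265 = 37575127914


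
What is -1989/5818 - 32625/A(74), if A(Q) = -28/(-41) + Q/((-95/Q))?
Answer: 123146240361/215126368 ≈ 572.44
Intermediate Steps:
A(Q) = 28/41 - Q**2/95 (A(Q) = -28*(-1/41) + Q*(-Q/95) = 28/41 - Q**2/95)
-1989/5818 - 32625/A(74) = -1989/5818 - 32625/(28/41 - 1/95*74**2) = -1989*1/5818 - 32625/(28/41 - 1/95*5476) = -1989/5818 - 32625/(28/41 - 5476/95) = -1989/5818 - 32625/(-221856/3895) = -1989/5818 - 32625*(-3895/221856) = -1989/5818 + 42358125/73952 = 123146240361/215126368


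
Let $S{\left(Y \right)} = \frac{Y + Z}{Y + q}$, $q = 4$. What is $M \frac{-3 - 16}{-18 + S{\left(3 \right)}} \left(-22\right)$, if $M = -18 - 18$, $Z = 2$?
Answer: $\frac{9576}{11} \approx 870.54$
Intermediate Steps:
$S{\left(Y \right)} = \frac{2 + Y}{4 + Y}$ ($S{\left(Y \right)} = \frac{Y + 2}{Y + 4} = \frac{2 + Y}{4 + Y}$)
$M = -36$ ($M = -18 - 18 = -36$)
$M \frac{-3 - 16}{-18 + S{\left(3 \right)}} \left(-22\right) = - 36 \frac{-3 - 16}{-18 + \frac{2 + 3}{4 + 3}} \left(-22\right) = - 36 \left(- \frac{19}{-18 + \frac{1}{7} \cdot 5}\right) \left(-22\right) = - 36 \left(- \frac{19}{-18 + \frac{5}{7}}\right) \left(-22\right) = - 36 \left(- \frac{19}{- \frac{121}{7}}\right) \left(-22\right) = - 36 \left(\left(-19\right) \left(- \frac{7}{121}\right)\right) \left(-22\right) = \left(-36\right) \frac{133}{121} \left(-22\right) = \left(- \frac{4788}{121}\right) \left(-22\right) = \frac{9576}{11}$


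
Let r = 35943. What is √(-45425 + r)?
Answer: I*√9482 ≈ 97.376*I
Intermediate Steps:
√(-45425 + r) = √(-45425 + 35943) = √(-9482) = I*√9482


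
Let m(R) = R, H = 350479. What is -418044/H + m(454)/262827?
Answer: -109714132922/92115344133 ≈ -1.1911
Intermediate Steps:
-418044/H + m(454)/262827 = -418044/350479 + 454/262827 = -109714132922/92115344133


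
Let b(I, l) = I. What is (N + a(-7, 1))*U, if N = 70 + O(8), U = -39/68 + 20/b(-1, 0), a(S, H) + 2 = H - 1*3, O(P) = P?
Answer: -51763/34 ≈ -1522.4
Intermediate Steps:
a(S, H) = -5 + H (a(S, H) = -2 + (H - 1*3) = -2 + (H - 3) = -2 + (-3 + H) = -5 + H)
U = -1399/68 (U = -39/68 + 20/(-1) = -39*1/68 + 20*(-1) = -39/68 - 20 = -1399/68 ≈ -20.574)
N = 78 (N = 70 + 8 = 78)
(N + a(-7, 1))*U = (78 + (-5 + 1))*(-1399/68) = (78 - 4)*(-1399/68) = 74*(-1399/68) = -51763/34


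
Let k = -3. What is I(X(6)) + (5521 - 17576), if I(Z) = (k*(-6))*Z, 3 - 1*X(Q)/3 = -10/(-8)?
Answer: -23921/2 ≈ -11961.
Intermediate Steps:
X(Q) = 21/4 (X(Q) = 9 - (-30)/(-8) = 9 - (-30)*(-1)/8 = 9 - 3*5/4 = 9 - 15/4 = 21/4)
I(Z) = 18*Z (I(Z) = (-3*(-6))*Z = 18*Z)
I(X(6)) + (5521 - 17576) = 18*(21/4) + (5521 - 17576) = 189/2 - 12055 = -23921/2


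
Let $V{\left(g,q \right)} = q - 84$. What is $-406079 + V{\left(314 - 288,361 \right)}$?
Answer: $-405802$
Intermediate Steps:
$V{\left(g,q \right)} = -84 + q$ ($V{\left(g,q \right)} = q - 84 = -84 + q$)
$-406079 + V{\left(314 - 288,361 \right)} = -406079 + \left(-84 + 361\right) = -406079 + 277 = -405802$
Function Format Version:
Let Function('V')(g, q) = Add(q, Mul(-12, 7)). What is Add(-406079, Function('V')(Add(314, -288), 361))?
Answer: -405802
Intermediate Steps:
Function('V')(g, q) = Add(-84, q) (Function('V')(g, q) = Add(q, -84) = Add(-84, q))
Add(-406079, Function('V')(Add(314, -288), 361)) = Add(-406079, Add(-84, 361)) = Add(-406079, 277) = -405802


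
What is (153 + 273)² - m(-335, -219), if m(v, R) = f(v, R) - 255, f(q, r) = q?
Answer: 182066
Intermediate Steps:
m(v, R) = -255 + v (m(v, R) = v - 255 = -255 + v)
(153 + 273)² - m(-335, -219) = (153 + 273)² - (-255 - 335) = 426² - 1*(-590) = 181476 + 590 = 182066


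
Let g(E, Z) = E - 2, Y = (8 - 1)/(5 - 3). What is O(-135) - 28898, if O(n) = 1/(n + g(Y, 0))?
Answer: -7715768/267 ≈ -28898.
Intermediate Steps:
Y = 7/2 ≈ 3.5000
g(E, Z) = -2 + E
O(n) = 1/(3/2 + n) (O(n) = 1/(n + (-2 + 7/2)) = 1/(n + 3/2) = 1/(3/2 + n))
O(-135) - 28898 = 2/(3 + 2*(-135)) - 28898 = 2/(3 - 270) - 28898 = 2/(-267) - 28898 = 2*(-1/267) - 28898 = -2/267 - 28898 = -7715768/267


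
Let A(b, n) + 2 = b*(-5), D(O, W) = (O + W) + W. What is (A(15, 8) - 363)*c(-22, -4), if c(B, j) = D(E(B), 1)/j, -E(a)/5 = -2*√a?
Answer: 220 + 1100*I*√22 ≈ 220.0 + 5159.5*I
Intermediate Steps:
E(a) = 10*√a (E(a) = -(-10)*√a = 10*√a)
D(O, W) = O + 2*W
c(B, j) = (2 + 10*√B)/j (c(B, j) = (10*√B + 2*1)/j = (10*√B + 2)/j = (2 + 10*√B)/j)
A(b, n) = -2 - 5*b (A(b, n) = -2 + b*(-5) = -2 - 5*b)
(A(15, 8) - 363)*c(-22, -4) = ((-2 - 5*15) - 363)*(2*(1 + 5*√(-22))/(-4)) = ((-2 - 75) - 363)*(2*(-¼)*(1 + 5*(I*√22))) = (-77 - 363)*(2*(-¼)*(1 + 5*I*√22)) = -440*(-½ - 5*I*√22/2) = 220 + 1100*I*√22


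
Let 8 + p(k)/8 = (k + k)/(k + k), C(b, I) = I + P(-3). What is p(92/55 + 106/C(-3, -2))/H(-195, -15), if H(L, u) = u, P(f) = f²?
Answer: 56/15 ≈ 3.7333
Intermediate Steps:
C(b, I) = 9 + I (C(b, I) = I + (-3)² = I + 9 = 9 + I)
p(k) = -56 (p(k) = -64 + 8*((k + k)/(k + k)) = -64 + 8*((2*k)/((2*k))) = -64 + 8*((2*k)*(1/(2*k))) = -64 + 8*1 = -64 + 8 = -56)
p(92/55 + 106/C(-3, -2))/H(-195, -15) = -56/(-15) = -56*(-1/15) = 56/15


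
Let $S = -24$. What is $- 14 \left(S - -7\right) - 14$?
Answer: $224$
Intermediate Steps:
$- 14 \left(S - -7\right) - 14 = - 14 \left(-24 - -7\right) - 14 = - 14 \left(-24 + 7\right) - 14 = \left(-14\right) \left(-17\right) - 14 = 238 - 14 = 224$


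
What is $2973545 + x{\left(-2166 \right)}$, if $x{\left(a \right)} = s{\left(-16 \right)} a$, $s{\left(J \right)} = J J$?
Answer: $2419049$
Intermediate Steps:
$s{\left(J \right)} = J^{2}$
$x{\left(a \right)} = 256 a$ ($x{\left(a \right)} = \left(-16\right)^{2} a = 256 a$)
$2973545 + x{\left(-2166 \right)} = 2973545 + 256 \left(-2166\right) = 2973545 - 554496 = 2419049$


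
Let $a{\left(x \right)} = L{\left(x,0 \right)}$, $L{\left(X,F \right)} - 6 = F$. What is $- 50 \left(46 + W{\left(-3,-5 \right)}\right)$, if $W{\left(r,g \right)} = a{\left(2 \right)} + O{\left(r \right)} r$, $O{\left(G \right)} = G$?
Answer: $-3050$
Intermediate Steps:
$L{\left(X,F \right)} = 6 + F$
$a{\left(x \right)} = 6$ ($a{\left(x \right)} = 6 + 0 = 6$)
$W{\left(r,g \right)} = 6 + r^{2}$ ($W{\left(r,g \right)} = 6 + r r = 6 + r^{2}$)
$- 50 \left(46 + W{\left(-3,-5 \right)}\right) = - 50 \left(46 + \left(6 + \left(-3\right)^{2}\right)\right) = - 50 \left(46 + \left(6 + 9\right)\right) = - 50 \left(46 + 15\right) = \left(-50\right) 61 = -3050$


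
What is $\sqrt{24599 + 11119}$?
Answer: $\sqrt{35718} \approx 188.99$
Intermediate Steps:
$\sqrt{24599 + 11119} = \sqrt{35718}$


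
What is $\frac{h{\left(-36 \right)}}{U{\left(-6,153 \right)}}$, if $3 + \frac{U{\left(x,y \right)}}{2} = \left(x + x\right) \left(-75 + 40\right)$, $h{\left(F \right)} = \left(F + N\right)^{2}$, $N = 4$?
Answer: $\frac{512}{417} \approx 1.2278$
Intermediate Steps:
$h{\left(F \right)} = \left(4 + F\right)^{2}$ ($h{\left(F \right)} = \left(F + 4\right)^{2} = \left(4 + F\right)^{2}$)
$U{\left(x,y \right)} = -6 - 140 x$ ($U{\left(x,y \right)} = -6 + 2 \left(x + x\right) \left(-75 + 40\right) = -6 + 2 \cdot 2 x \left(-35\right) = -6 + 2 \left(- 70 x\right) = -6 - 140 x$)
$\frac{h{\left(-36 \right)}}{U{\left(-6,153 \right)}} = \frac{\left(4 - 36\right)^{2}}{-6 - -840} = \frac{\left(-32\right)^{2}}{-6 + 840} = \frac{1024}{834} = 1024 \cdot \frac{1}{834} = \frac{512}{417}$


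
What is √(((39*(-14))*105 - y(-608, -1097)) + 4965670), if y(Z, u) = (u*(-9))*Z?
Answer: 14*√55669 ≈ 3303.2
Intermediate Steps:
y(Z, u) = -9*Z*u (y(Z, u) = (-9*u)*Z = -9*Z*u)
√(((39*(-14))*105 - y(-608, -1097)) + 4965670) = √(((39*(-14))*105 - (-9)*(-608)*(-1097)) + 4965670) = √((-546*105 - 1*(-6002784)) + 4965670) = √((-57330 + 6002784) + 4965670) = √(5945454 + 4965670) = √10911124 = 14*√55669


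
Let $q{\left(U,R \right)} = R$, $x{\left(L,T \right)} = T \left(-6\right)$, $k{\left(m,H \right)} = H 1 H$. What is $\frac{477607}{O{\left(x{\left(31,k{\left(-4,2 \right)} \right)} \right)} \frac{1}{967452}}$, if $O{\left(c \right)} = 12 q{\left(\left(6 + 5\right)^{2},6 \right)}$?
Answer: $\frac{38505153947}{6} \approx 6.4175 \cdot 10^{9}$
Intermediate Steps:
$k{\left(m,H \right)} = H^{2}$ ($k{\left(m,H \right)} = H H = H^{2}$)
$x{\left(L,T \right)} = - 6 T$
$O{\left(c \right)} = 72$ ($O{\left(c \right)} = 12 \cdot 6 = 72$)
$\frac{477607}{O{\left(x{\left(31,k{\left(-4,2 \right)} \right)} \right)} \frac{1}{967452}} = \frac{477607}{72 \cdot \frac{1}{967452}} = \frac{477607}{\frac{6}{80621}} = 477607 \cdot \frac{80621}{6} = \frac{38505153947}{6}$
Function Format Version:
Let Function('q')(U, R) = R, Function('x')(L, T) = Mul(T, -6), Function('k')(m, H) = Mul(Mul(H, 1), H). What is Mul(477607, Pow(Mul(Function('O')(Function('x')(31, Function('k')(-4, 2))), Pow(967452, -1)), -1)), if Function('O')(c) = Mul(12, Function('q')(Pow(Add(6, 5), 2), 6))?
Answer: Rational(38505153947, 6) ≈ 6.4175e+9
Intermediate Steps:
Function('k')(m, H) = Pow(H, 2) (Function('k')(m, H) = Mul(H, H) = Pow(H, 2))
Function('x')(L, T) = Mul(-6, T)
Function('O')(c) = 72 (Function('O')(c) = Mul(12, 6) = 72)
Mul(477607, Pow(Mul(Function('O')(Function('x')(31, Function('k')(-4, 2))), Pow(967452, -1)), -1)) = Mul(477607, Pow(Mul(72, Pow(967452, -1)), -1)) = Mul(477607, Pow(Mul(72, Rational(1, 967452)), -1)) = Mul(477607, Pow(Rational(6, 80621), -1)) = Mul(477607, Rational(80621, 6)) = Rational(38505153947, 6)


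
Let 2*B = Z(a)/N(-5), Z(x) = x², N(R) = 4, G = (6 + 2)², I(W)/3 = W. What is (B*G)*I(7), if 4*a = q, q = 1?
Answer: 21/2 ≈ 10.500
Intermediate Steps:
I(W) = 3*W
G = 64 (G = 8² = 64)
a = ¼ (a = (¼)*1 = ¼ ≈ 0.25000)
B = 1/128 (B = ((¼)²/4)/2 = ((1/16)*(¼))/2 = (½)*(1/64) = 1/128 ≈ 0.0078125)
(B*G)*I(7) = ((1/128)*64)*(3*7) = (½)*21 = 21/2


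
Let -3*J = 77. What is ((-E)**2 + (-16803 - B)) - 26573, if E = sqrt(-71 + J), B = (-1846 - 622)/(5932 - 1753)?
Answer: -60556602/1393 ≈ -43472.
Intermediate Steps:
J = -77/3 (J = -1/3*77 = -77/3 ≈ -25.667)
B = -2468/4179 ≈ -0.59057
E = I*sqrt(870)/3 (E = sqrt(-71 - 77/3) = sqrt(-290/3) = I*sqrt(870)/3 ≈ 9.8319*I)
((-E)**2 + (-16803 - B)) - 26573 = ((-I*sqrt(870)/3)**2 + (-16803 - 1*(-2468/4179))) - 26573 = ((-I*sqrt(870)/3)**2 + (-16803 + 2468/4179)) - 26573 = (-290/3 - 70217269/4179) - 26573 = -23540413/1393 - 26573 = -60556602/1393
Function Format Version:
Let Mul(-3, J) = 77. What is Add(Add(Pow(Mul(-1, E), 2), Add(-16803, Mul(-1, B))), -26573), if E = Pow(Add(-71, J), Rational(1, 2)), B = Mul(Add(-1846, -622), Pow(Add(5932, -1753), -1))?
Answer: Rational(-60556602, 1393) ≈ -43472.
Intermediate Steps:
J = Rational(-77, 3) (J = Mul(Rational(-1, 3), 77) = Rational(-77, 3) ≈ -25.667)
B = Rational(-2468, 4179) (B = Mul(-2468, Pow(4179, -1)) = Mul(-2468, Rational(1, 4179)) = Rational(-2468, 4179) ≈ -0.59057)
E = Mul(Rational(1, 3), I, Pow(870, Rational(1, 2))) (E = Pow(Add(-71, Rational(-77, 3)), Rational(1, 2)) = Pow(Rational(-290, 3), Rational(1, 2)) = Mul(Rational(1, 3), I, Pow(870, Rational(1, 2))) ≈ Mul(9.8319, I))
Add(Add(Pow(Mul(-1, E), 2), Add(-16803, Mul(-1, B))), -26573) = Add(Add(Pow(Mul(-1, Mul(Rational(1, 3), I, Pow(870, Rational(1, 2)))), 2), Add(-16803, Mul(-1, Rational(-2468, 4179)))), -26573) = Add(Add(Pow(Mul(Rational(-1, 3), I, Pow(870, Rational(1, 2))), 2), Add(-16803, Rational(2468, 4179))), -26573) = Add(Add(Rational(-290, 3), Rational(-70217269, 4179)), -26573) = Add(Rational(-23540413, 1393), -26573) = Rational(-60556602, 1393)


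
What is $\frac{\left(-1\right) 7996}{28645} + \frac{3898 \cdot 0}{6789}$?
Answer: $- \frac{7996}{28645} \approx -0.27914$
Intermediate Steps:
$\frac{\left(-1\right) 7996}{28645} + \frac{3898 \cdot 0}{6789} = \left(-7996\right) \frac{1}{28645} + 0 \cdot \frac{1}{6789} = - \frac{7996}{28645} + 0 = - \frac{7996}{28645}$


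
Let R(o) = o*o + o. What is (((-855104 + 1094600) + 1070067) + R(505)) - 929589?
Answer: 635504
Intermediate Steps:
R(o) = o + o**2 (R(o) = o**2 + o = o + o**2)
(((-855104 + 1094600) + 1070067) + R(505)) - 929589 = (((-855104 + 1094600) + 1070067) + 505*(1 + 505)) - 929589 = ((239496 + 1070067) + 505*506) - 929589 = (1309563 + 255530) - 929589 = 1565093 - 929589 = 635504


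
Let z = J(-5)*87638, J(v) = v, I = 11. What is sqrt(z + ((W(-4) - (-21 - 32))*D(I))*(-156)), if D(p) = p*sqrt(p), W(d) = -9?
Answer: sqrt(-438190 - 75504*sqrt(11)) ≈ 829.82*I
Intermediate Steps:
D(p) = p**(3/2)
z = -438190 (z = -5*87638 = -438190)
sqrt(z + ((W(-4) - (-21 - 32))*D(I))*(-156)) = sqrt(-438190 + ((-9 - (-21 - 32))*11**(3/2))*(-156)) = sqrt(-438190 + ((-9 - 1*(-53))*(11*sqrt(11)))*(-156)) = sqrt(-438190 + ((-9 + 53)*(11*sqrt(11)))*(-156)) = sqrt(-438190 + (44*(11*sqrt(11)))*(-156)) = sqrt(-438190 + (484*sqrt(11))*(-156)) = sqrt(-438190 - 75504*sqrt(11))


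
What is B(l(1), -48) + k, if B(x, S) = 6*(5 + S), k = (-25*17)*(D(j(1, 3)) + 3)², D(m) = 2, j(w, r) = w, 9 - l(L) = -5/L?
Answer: -10883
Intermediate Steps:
l(L) = 9 + 5/L (l(L) = 9 - (-5)/L = 9 + 5/L)
k = -10625 (k = (-25*17)*(2 + 3)² = -425*5² = -425*25 = -10625)
B(x, S) = 30 + 6*S
B(l(1), -48) + k = (30 + 6*(-48)) - 10625 = (30 - 288) - 10625 = -258 - 10625 = -10883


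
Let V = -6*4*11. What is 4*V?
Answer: -1056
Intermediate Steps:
V = -264 (V = -24*11 = -264)
4*V = 4*(-264) = -1056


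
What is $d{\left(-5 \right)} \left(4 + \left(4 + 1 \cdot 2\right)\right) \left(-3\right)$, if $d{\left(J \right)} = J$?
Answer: $150$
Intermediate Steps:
$d{\left(-5 \right)} \left(4 + \left(4 + 1 \cdot 2\right)\right) \left(-3\right) = - 5 \left(4 + \left(4 + 1 \cdot 2\right)\right) \left(-3\right) = - 5 \left(4 + \left(4 + 2\right)\right) \left(-3\right) = - 5 \left(4 + 6\right) \left(-3\right) = - 5 \cdot 10 \left(-3\right) = \left(-5\right) \left(-30\right) = 150$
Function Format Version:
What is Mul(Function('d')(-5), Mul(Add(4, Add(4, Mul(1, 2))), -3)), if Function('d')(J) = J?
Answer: 150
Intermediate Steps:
Mul(Function('d')(-5), Mul(Add(4, Add(4, Mul(1, 2))), -3)) = Mul(-5, Mul(Add(4, Add(4, Mul(1, 2))), -3)) = Mul(-5, Mul(Add(4, Add(4, 2)), -3)) = Mul(-5, Mul(Add(4, 6), -3)) = Mul(-5, Mul(10, -3)) = Mul(-5, -30) = 150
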